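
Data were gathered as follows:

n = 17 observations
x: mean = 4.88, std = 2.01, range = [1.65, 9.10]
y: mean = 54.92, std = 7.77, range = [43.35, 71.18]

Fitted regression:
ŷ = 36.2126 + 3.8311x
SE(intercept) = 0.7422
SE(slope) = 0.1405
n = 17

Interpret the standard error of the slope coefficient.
SE(β̂₁) = 0.1405 is the estimated standard deviation of the slope estimate across repeated samples; relative to β̂₁ = 3.8311 that is 3.7%, a precise estimate.

SE(β̂₁) = 0.1405 says: if we drew many samples of n = 17 from the same population and refit each time, the fitted slopes would scatter with a standard deviation of roughly 0.1405 around the true β₁.

Relative precision:
- SE / |β̂₁| = 0.1405 / 3.8311 = 3.7%
- Rule of thumb (under 20%: precise; 20% to under 50%: moderately precise; 50% or more: imprecise) → precise

Link to the t-test: t = β̂₁ / SE(β̂₁) = 3.8311 / 0.1405 = 27.2676, the statistic for H₀: β₁ = 0.

What drives SE(β̂₁): larger n (here n = 17) → smaller SE; more residual scatter → larger SE; wider spread of x values → smaller SE.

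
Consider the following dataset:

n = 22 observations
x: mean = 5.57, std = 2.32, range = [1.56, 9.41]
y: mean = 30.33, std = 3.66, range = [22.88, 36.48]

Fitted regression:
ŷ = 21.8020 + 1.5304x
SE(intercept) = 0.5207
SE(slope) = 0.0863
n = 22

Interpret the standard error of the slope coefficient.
SE(β̂₁) = 0.0863 is the estimated standard deviation of the slope estimate across repeated samples; relative to β̂₁ = 1.5304 that is 5.6%, a precise estimate.

SE(β̂₁) = s / √Sxx, where s is the residual standard deviation and Sxx = Σ(x − x̄)². It is the yardstick for how far β̂₁ = 1.5304 could plausibly be from the true slope.

Relative precision:
- SE / |β̂₁| = 0.0863 / 1.5304 = 5.6%
- Rule of thumb (under 20%: precise; 20% to under 50%: moderately precise; 50% or more: imprecise) → precise

Rough 95% range (±2 SE): 1.5304 ± 0.1726 → (1.3578, 1.7030).

What drives SE(β̂₁): larger n (here n = 22) → smaller SE.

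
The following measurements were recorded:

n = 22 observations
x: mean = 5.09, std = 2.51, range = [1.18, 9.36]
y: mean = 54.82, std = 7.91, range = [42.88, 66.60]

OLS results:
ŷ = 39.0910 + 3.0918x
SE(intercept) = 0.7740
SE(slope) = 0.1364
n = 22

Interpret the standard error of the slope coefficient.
The slope 3.0918 is pinned down to within about ±0.1364 (one SE) by these data — relative uncertainty 4.4%, i.e. precise.

What SE measures:
- The standard error quantifies the sampling variability of the coefficient estimate
- It is the estimated standard deviation of β̂₁ across hypothetical repeated samples of the same size
- Smaller SE → more precise estimate

Relative precision:
- SE / |β̂₁| = 0.1364 / 3.0918 = 4.4%
- Rule of thumb (under 20%: precise; 20% to under 50%: moderately precise; 50% or more: imprecise) → precise

Rough 95% range (±2 SE): 3.0918 ± 0.2728 → (2.8190, 3.3646).

What drives SE(β̂₁): larger n (here n = 22) → smaller SE; wider spread of x values → smaller SE; more residual scatter → larger SE.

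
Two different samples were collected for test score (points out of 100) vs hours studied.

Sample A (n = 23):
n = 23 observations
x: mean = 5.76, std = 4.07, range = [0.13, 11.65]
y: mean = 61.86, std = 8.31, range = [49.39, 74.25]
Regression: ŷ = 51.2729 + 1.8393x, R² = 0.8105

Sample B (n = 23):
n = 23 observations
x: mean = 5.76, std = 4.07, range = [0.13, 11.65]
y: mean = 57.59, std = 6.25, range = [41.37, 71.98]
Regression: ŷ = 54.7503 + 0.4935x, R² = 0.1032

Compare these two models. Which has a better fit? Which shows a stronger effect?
Model A has the better fit (R² = 0.8105 vs 0.1032). Model A shows the stronger effect (|β₁| = 1.8393 vs 0.4935).

Model Comparison:

Goodness of fit (R²):
- Model A: R² = 0.8105 → 81.05% of variance in test score explained
- Model B: R² = 0.1032 → 10.32% of variance in test score explained
- 0.8105 > 0.1032 → Model A has the better fit

Strength of effect — compare |β₁|:
- Model A: β₁ = 1.8393 → predicted test score rises 1.8393 points per additional hour of study time
- Model B: β₁ = 0.4935 → predicted test score rises 0.4935 points per additional hour of study time
- |1.8393| > |0.4935| → Model A shows the stronger marginal effect

Notes:
- A steeper slope doesn't make a better model if the scatter around the line is large.
- The two samples could reflect different populations, time periods, or measurement quality.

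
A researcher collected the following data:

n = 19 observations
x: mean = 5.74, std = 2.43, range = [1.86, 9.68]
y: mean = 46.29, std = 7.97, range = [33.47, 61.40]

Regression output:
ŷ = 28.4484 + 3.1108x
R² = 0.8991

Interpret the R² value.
The model explains 89.91% of the variance in y (R² = 0.8991), leaving 10.09% unexplained; the fit is strong.

R² = 1 − SS_res/SS_tot compares the residual scatter to the total scatter of y about its mean.

Here R² = 0.8991:
- Explained: 89.91% of the variation in y
- Unexplained (residual): 100% − 89.91% = 10.09%
- Rule of thumb (below 0.3 weak; 0.3 to below 0.7 moderate; 0.7 and above strong) → strong

Calculation: R² = 1 − (SS_res / SS_tot), where SS_res is the sum of squared residuals and SS_tot the total sum of squares.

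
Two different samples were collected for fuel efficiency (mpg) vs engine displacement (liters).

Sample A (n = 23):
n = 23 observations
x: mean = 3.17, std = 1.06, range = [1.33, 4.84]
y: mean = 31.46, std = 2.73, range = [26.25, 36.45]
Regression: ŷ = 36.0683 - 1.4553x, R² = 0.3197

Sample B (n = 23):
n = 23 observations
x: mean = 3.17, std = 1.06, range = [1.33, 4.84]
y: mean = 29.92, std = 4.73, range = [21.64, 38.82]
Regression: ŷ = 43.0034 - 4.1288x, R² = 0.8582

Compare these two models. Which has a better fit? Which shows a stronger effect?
Model B has the better fit (R² = 0.8582 vs 0.3197). Model B shows the stronger effect (|β₁| = 4.1288 vs 1.4553).

Model Comparison:

Which explains more variance? (R²)
- Model A: R² = 0.3197 → 31.97% of variance in fuel efficiency explained
- Model B: R² = 0.8582 → 85.82% of variance in fuel efficiency explained
- 0.8582 > 0.3197 → Model B has the better fit

Effect size (slope magnitude):
- Model A: β₁ = -1.4553 → predicted fuel efficiency falls 1.4553 mpg per additional liter of engine displacement
- Model B: β₁ = -4.1288 → predicted fuel efficiency falls 4.1288 mpg per additional liter of engine displacement
- |-1.4553| < |-4.1288| → Model B shows the stronger marginal effect

Note: A better fit (higher R²) doesn't necessarily mean a more important relationship.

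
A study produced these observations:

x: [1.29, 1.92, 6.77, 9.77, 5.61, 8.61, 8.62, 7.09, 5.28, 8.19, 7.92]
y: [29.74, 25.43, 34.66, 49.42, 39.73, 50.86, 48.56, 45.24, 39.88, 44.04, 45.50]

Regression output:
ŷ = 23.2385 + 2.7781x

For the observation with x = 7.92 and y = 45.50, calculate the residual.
Residual = 0.2589

The residual is the difference between the actual value and the predicted value:

Residual = y - ŷ

Step 1: Calculate predicted value
ŷ = 23.2385 + 2.7781 × 7.92
ŷ = 45.2411

Step 2: Calculate residual
Residual = 45.50 - 45.2411
Residual = 0.2589

Interpretation: the model underestimates the actual value by 0.2589 at this point (positive residual → observation lies above the fitted line).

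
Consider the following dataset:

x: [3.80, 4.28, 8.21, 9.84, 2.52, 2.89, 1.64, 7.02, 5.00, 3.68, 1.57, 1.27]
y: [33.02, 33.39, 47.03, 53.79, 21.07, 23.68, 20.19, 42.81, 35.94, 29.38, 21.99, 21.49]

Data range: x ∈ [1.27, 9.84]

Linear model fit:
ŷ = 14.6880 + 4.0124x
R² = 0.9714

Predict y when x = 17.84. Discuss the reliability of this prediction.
ŷ = 86.2692 (extrapolation — x = 17.84 lies outside [1.27, 9.84], so reliability is low).

Prediction calculation:
ŷ = 14.6880 + 4.0124 × 17.84
ŷ = 86.2692

Reliability:
- Data range: x ∈ [1.27, 9.84]
- Prediction point: x = 17.84 is 8.00 units above the observed range → this is EXTRAPOLATION, not interpolation

Why that matters here:
- The standard error of prediction grows with (x − x̄)², and x = 17.84 is far from x̄ = 4.31
- Real relationships often flatten, saturate, or turn nonlinear at extremes

The R² = 0.9714 only validates the fit within [1.27, 9.84]; treat ŷ = 86.2692 with caution.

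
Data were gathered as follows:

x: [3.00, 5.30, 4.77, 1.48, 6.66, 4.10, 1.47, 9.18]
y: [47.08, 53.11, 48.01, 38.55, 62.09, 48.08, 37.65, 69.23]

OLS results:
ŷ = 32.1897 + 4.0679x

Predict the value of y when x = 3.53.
ŷ = 46.5494

Plug x = 3.53 into the fitted line:

ŷ = 32.1897 + 4.0679 × 3.53
ŷ = 32.1897 + 14.3597
ŷ = 46.5494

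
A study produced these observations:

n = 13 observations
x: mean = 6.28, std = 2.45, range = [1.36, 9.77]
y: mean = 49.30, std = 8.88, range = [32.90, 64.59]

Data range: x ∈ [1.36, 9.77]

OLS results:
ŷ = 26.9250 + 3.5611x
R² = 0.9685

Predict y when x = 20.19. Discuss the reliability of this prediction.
ŷ = 98.8236, but this is extrapolation (above the data range [1.36, 9.77]) and may be unreliable.

Prediction calculation:
ŷ = 26.9250 + 3.5611 × 20.19
ŷ = 98.8236

Reliability:
- Data range: x ∈ [1.36, 9.77]
- Prediction point: x = 20.19 is 10.42 units above the observed range → this is EXTRAPOLATION, not interpolation

Why that matters here:
- R² describes fit only over the sampled x values; it says nothing about behaviour beyond them
- The linear relationship may not hold outside the observed range

The R² = 0.9685 only validates the fit within [1.36, 9.77]; treat ŷ = 98.8236 with caution.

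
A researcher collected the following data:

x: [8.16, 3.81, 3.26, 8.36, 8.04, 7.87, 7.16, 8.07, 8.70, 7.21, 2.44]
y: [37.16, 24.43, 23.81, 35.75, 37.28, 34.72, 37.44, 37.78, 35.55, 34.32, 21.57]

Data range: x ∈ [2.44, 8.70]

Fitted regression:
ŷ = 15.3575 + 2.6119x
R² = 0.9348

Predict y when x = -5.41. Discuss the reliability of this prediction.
ŷ = 1.2271, but this is extrapolation (below the data range [2.44, 8.70]) and may be unreliable.

Prediction calculation:
ŷ = 15.3575 + 2.6119 × (-5.41)
ŷ = 1.2271

Reliability:
- Data range: x ∈ [2.44, 8.70]
- Prediction point: x = -5.41 is 7.85 units below the observed range → this is EXTRAPOLATION, not interpolation

Why that matters here:
- The linear relationship may not hold outside the observed range
- The standard error of prediction grows with (x − x̄)², and x = -5.41 is far from x̄ = 6.64

The R² = 0.9348 only validates the fit within [2.44, 8.70]; treat ŷ = 1.2271 with caution.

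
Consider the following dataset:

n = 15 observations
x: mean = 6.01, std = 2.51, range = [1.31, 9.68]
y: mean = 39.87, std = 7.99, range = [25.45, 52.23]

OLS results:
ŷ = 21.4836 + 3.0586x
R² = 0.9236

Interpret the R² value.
R² = 0.9236 means 92.36% of the variation in y is explained by the linear relationship with x. This indicates a strong fit.

The coefficient of determination R² is the fraction of the total variation in y that the fitted line accounts for.

Here R² = 0.9236:
- Explained: 92.36% of the variation in y
- Unexplained (residual): 100% − 92.36% = 7.64%
- Rule of thumb (below 0.3 weak; 0.3 to below 0.7 moderate; 0.7 and above strong) → strong

Note: R² says nothing about causation, and a high R² does not by itself mean the linear form is appropriate — check the residuals.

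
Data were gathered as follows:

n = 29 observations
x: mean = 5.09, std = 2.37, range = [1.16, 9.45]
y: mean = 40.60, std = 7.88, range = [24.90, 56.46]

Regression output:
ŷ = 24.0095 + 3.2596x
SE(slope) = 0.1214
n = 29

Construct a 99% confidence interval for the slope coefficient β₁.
The 99% CI for β₁ is (2.9232, 3.5960)

Confidence interval for the slope:

The 99% CI for β₁ is: β̂₁ ± t*(α/2, n-2) × SE(β̂₁)

Step 1: Find critical t-value
- Confidence level = 0.99
- Degrees of freedom = n - 2 = 29 - 2 = 27
- t*(α/2, 27) = 2.7707

Step 2: Calculate margin of error
Margin = 2.7707 × 0.1214 = 0.3364

Step 3: Construct interval
CI = 3.2596 ± 0.3364
CI = (2.9232, 3.5960)

Interpretation: We are 99% confident that the true slope β₁ lies between 2.9232 and 3.5960.
Both endpoints are positive, so the data support a genuinely positive slope at this confidence level.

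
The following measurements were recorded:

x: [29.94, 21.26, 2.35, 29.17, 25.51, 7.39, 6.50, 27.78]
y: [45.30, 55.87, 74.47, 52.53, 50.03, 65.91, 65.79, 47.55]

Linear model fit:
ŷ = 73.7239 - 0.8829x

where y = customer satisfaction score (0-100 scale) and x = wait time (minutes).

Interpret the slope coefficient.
An increase of one minute in wait time is associated with a 0.8829 points decrease in predicted satisfaction score.

β₁ = -0.8829 is the change in predicted satisfaction score (points) per additional minute of wait time.

Interpretation:
- Wait time up by 1 minute → predicted satisfaction score decreases by 0.8829 points
- The effect is assumed constant over the observed range of x (linearity)
- The slope describes association in these data, not necessarily a causal effect

The intercept β₀ = 73.7239 is the predicted satisfaction score when wait time = 0; since the smallest observed x is 2.35, this is an extrapolation and mainly anchors the line.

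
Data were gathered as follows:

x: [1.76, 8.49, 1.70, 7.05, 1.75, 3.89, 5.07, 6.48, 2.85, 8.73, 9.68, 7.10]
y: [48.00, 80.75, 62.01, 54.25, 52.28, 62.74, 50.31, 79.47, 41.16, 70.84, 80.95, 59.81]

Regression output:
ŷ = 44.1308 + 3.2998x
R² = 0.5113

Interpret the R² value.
About 51.13% of the variability in y is accounted for by the regression on x (R² = 0.5113) — a moderate linear fit.

The coefficient of determination R² is the fraction of the total variation in y that the fitted line accounts for.

Here R² = 0.5113:
- Explained: 51.13% of the variation in y
- Unexplained (residual): 100% − 51.13% = 48.87%
- Rule of thumb (below 0.3 weak; 0.3 to below 0.7 moderate; 0.7 and above strong) → moderate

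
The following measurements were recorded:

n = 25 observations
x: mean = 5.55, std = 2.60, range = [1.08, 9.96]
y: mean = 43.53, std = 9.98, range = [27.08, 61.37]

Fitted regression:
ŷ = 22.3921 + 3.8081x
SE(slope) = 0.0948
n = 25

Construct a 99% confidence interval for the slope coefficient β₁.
The 99% CI for β₁ is (3.5420, 4.0742)

Confidence interval for the slope:

The 99% CI for β₁ is: β̂₁ ± t*(α/2, n-2) × SE(β̂₁)

Step 1: Find critical t-value
- Confidence level = 0.99
- Degrees of freedom = n - 2 = 25 - 2 = 23
- t*(α/2, 23) = 2.8073

Step 2: Calculate margin of error
Margin = 2.8073 × 0.0948 = 0.2661

Step 3: Construct interval
CI = 3.8081 ± 0.2661
CI = (3.5420, 4.0742)

Interpretation: We are 99% confident that the true slope β₁ lies between 3.5420 and 4.0742.
Since 0 is outside the interval, a two-sided test at α = 0.01 would reject H₀: β₁ = 0.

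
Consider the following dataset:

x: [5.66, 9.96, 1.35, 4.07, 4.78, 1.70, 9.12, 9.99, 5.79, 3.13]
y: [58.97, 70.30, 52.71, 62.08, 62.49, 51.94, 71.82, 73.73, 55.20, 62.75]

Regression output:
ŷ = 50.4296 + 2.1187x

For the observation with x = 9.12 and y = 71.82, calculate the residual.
Residual = 2.0679

The residual is the difference between the actual value and the predicted value:

Residual = y - ŷ

Step 1: Calculate predicted value
ŷ = 50.4296 + 2.1187 × 9.12
ŷ = 69.7521

Step 2: Calculate residual
Residual = 71.82 - 69.7521
Residual = 2.0679

Sign check: y > ŷ, so the point is above the line and the fit underestimates here.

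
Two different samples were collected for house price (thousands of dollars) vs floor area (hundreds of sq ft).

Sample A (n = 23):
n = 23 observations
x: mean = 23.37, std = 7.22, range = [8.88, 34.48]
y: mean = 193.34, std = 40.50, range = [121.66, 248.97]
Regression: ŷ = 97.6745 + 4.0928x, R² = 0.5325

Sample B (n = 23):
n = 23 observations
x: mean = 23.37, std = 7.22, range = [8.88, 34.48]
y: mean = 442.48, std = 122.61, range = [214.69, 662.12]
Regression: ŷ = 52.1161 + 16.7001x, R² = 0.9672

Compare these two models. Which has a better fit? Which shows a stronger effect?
Model B has the better fit (R² = 0.9672 vs 0.5325). Model B shows the stronger effect (|β₁| = 16.7001 vs 4.0928).

Model Comparison:

Which explains more variance? (R²)
- Model A: R² = 0.5325 → 53.25% of variance in house price explained
- Model B: R² = 0.9672 → 96.72% of variance in house price explained
- 0.9672 > 0.5325 → Model B has the better fit

Which has the larger per-hundred sq ft effect? (|β₁|)
- Model A: β₁ = 4.0928 → predicted house price rises 4.0928 thousand dollars per additional hundred sq ft of floor area
- Model B: β₁ = 16.7001 → predicted house price rises 16.7001 thousand dollars per additional hundred sq ft of floor area
- |4.0928| < |16.7001| → Model B shows the stronger marginal effect

Note: R² measures how tightly points cluster around the line; β₁ measures how steep the line is — they answer different questions.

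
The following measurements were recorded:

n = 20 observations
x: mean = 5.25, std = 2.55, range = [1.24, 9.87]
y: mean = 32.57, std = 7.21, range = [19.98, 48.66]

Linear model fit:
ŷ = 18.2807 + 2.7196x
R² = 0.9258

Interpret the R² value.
The model explains 92.58% of the variance in y (R² = 0.9258), leaving 7.42% unexplained; the fit is strong.

R² (coefficient of determination) measures the proportion of variance in y explained by the regression model.

Here R² = 0.9258:
- Explained: 92.58% of the variation in y
- Unexplained (residual): 100% − 92.58% = 7.42%
- Rule of thumb (below 0.3 weak; 0.3 to below 0.7 moderate; 0.7 and above strong) → strong

Equivalently, for simple linear regression R² = r², so |r| = √0.9258 ≈ 0.9622.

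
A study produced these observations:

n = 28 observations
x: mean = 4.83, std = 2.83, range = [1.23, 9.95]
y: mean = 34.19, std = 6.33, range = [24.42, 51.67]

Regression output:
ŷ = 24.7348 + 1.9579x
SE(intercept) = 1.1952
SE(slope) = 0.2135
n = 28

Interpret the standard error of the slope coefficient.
SE(slope) = 0.2135 measures the uncertainty in the estimated slope. The coefficient is estimated precisely (SE/|β̂₁| = 10.9%).

What SE measures:
- The standard error quantifies the sampling variability of the coefficient estimate
- It is the estimated standard deviation of β̂₁ across hypothetical repeated samples of the same size
- Smaller SE → more precise estimate

Relative precision:
- SE / |β̂₁| = 0.2135 / 1.9579 = 10.9%
- Rule of thumb (under 20%: precise; 20% to under 50%: moderately precise; 50% or more: imprecise) → precise

Link to the t-test: t = β̂₁ / SE(β̂₁) = 1.9579 / 0.2135 = 9.1705, the statistic for H₀: β₁ = 0.

What drives SE(β̂₁): larger n (here n = 28) → smaller SE; wider spread of x values → smaller SE; more residual scatter → larger SE.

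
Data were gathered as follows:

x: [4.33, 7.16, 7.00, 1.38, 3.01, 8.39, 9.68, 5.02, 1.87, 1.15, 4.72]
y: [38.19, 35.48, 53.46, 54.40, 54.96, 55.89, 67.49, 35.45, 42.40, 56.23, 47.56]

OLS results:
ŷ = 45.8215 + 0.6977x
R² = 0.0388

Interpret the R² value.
About 3.88% of the variability in y is accounted for by the regression on x (R² = 0.0388) — a weak linear fit.

R² = 1 − SS_res/SS_tot compares the residual scatter to the total scatter of y about its mean.

Here R² = 0.0388:
- Explained: 3.88% of the variation in y
- Unexplained (residual): 100% − 3.88% = 96.12%
- Rule of thumb (below 0.3 weak; 0.3 to below 0.7 moderate; 0.7 and above strong) → weak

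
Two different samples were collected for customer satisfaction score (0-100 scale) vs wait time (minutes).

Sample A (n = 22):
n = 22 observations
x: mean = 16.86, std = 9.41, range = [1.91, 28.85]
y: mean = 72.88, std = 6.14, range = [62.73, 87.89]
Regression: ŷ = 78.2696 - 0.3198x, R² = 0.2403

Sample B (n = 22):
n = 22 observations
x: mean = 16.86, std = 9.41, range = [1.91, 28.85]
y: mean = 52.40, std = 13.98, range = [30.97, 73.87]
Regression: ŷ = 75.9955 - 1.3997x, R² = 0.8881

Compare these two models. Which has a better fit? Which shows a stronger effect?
Model B has the better fit (R² = 0.8881 vs 0.2403). Model B shows the stronger effect (|β₁| = 1.3997 vs 0.3198).

Model Comparison:

Which explains more variance? (R²)
- Model A: R² = 0.2403 → 24.03% of variance in satisfaction score explained
- Model B: R² = 0.8881 → 88.81% of variance in satisfaction score explained
- 0.8881 > 0.2403 → Model B has the better fit

Effect size (slope magnitude):
- Model A: β₁ = -0.3198 → predicted satisfaction score falls 0.3198 points per additional minute of wait time
- Model B: β₁ = -1.3997 → predicted satisfaction score falls 1.3997 points per additional minute of wait time
- |-0.3198| < |-1.3997| → Model B shows the stronger marginal effect

Notes:
- A better fit (higher R²) doesn't necessarily mean a more important relationship.
- The two samples could reflect different populations, time periods, or measurement quality.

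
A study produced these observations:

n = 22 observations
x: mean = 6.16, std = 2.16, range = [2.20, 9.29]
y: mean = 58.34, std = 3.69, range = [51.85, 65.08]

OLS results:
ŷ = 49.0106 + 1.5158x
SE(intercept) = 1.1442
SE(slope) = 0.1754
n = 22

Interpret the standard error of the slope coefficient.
SE(β̂₁) = 0.1754 is the estimated standard deviation of the slope estimate across repeated samples; relative to β̂₁ = 1.5158 that is 11.6%, a precise estimate.

What SE measures:
- The standard error quantifies the sampling variability of the coefficient estimate
- It is the estimated standard deviation of β̂₁ across hypothetical repeated samples of the same size
- Smaller SE → more precise estimate

Relative precision:
- SE / |β̂₁| = 0.1754 / 1.5158 = 11.6%
- Rule of thumb (under 20%: precise; 20% to under 50%: moderately precise; 50% or more: imprecise) → precise

Link to interval estimation: a confidence interval for β₁ is β̂₁ ± t* × 0.1754, so SE sets the half-width per unit of t*.

What drives SE(β̂₁): larger n (here n = 22) → smaller SE.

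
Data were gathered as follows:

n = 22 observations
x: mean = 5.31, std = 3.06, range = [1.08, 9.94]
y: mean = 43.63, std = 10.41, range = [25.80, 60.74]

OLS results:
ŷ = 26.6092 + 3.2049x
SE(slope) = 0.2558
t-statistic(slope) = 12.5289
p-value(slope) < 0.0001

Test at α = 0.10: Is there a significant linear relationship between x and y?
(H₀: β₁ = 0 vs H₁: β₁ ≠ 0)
p-value < 0.0001 < α = 0.10, so we reject H₀. The relationship is significant.

Hypothesis test for the slope coefficient:

H₀: β₁ = 0 (no linear relationship)
H₁: β₁ ≠ 0 (linear relationship exists)

Test statistic: t = β̂₁ / SE(β̂₁) = 3.2049 / 0.2558 = 12.5289

With df = 20, the two-sided p-value for |t| = 12.5289 is <0.0001.

Decision rule: reject H₀ if p-value < α.
p-value < 0.0001 < α = 0.10 → reject H₀.

At α = 0.10 the data do provide convincing evidence of a nonzero slope.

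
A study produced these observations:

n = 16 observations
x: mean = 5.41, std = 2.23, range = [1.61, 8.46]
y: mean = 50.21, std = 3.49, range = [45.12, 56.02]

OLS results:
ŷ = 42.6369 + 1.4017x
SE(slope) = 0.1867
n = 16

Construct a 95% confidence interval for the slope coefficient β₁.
The 95% CI for β₁ is (1.0013, 1.8021)

Confidence interval for the slope:

The 95% CI for β₁ is: β̂₁ ± t*(α/2, n-2) × SE(β̂₁)

Step 1: Find critical t-value
- Confidence level = 0.95
- Degrees of freedom = n - 2 = 16 - 2 = 14
- t*(α/2, 14) = 2.1448

Step 2: Calculate margin of error
Margin = 2.1448 × 0.1867 = 0.4004

Step 3: Construct interval
CI = 1.4017 ± 0.4004
CI = (1.0013, 1.8021)

Interpretation: We are 95% confident that the true slope β₁ lies between 1.0013 and 1.8021.
Both endpoints are positive, so the data support a genuinely positive slope at this confidence level.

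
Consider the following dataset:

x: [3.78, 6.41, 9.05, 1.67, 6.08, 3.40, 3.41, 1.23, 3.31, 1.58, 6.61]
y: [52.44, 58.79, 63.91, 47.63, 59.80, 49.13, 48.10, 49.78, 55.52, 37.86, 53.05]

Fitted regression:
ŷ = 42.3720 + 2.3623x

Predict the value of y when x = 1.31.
ŷ = 45.4666

To predict y for x = 1.31, substitute into the regression equation:

ŷ = 42.3720 + 2.3623 × 1.31
ŷ = 42.3720 + 3.0946
ŷ = 45.4666

This is the fitted mean response at that x — an individual observation would come with a wider prediction interval.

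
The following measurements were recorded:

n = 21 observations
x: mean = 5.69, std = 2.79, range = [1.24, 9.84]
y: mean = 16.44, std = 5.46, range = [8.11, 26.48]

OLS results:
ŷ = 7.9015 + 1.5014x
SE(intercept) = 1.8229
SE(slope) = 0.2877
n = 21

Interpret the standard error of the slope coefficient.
SE(β̂₁) = 0.2877 is the estimated standard deviation of the slope estimate across repeated samples; relative to β̂₁ = 1.5014 that is 19.2%, a precise estimate.

What SE measures:
- The standard error quantifies the sampling variability of the coefficient estimate
- It is the estimated standard deviation of β̂₁ across hypothetical repeated samples of the same size
- Smaller SE → more precise estimate

Relative precision:
- SE / |β̂₁| = 0.2877 / 1.5014 = 19.2%
- Rule of thumb (under 20%: precise; 20% to under 50%: moderately precise; 50% or more: imprecise) → precise

Link to the t-test: t = β̂₁ / SE(β̂₁) = 1.5014 / 0.2877 = 5.2186, the statistic for H₀: β₁ = 0.

What drives SE(β̂₁): more residual scatter → larger SE; wider spread of x values → smaller SE.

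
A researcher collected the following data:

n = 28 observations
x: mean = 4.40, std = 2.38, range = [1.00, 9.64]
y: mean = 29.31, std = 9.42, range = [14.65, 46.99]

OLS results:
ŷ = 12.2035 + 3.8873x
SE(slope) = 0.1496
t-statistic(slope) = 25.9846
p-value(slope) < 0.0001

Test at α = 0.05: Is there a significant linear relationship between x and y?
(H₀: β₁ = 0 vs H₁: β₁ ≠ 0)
Since p-value < 0.0001 < α = 0.05, reject H₀ — the slope is significantly different from 0.

Hypothesis test for the slope coefficient:

H₀: β₁ = 0 (no linear relationship)
H₁: β₁ ≠ 0 (linear relationship exists)

Test statistic: t = β̂₁ / SE(β̂₁) = 3.8873 / 0.1496 = 25.9846

p < 0.0001: how often a slope estimate this far from 0 (in SE units) would arise by chance if β₁ were truly 0.

Decision rule: reject H₀ if p-value < α.
p-value < 0.0001 < α = 0.05 → reject H₀.

At α = 0.05 the data do provide convincing evidence of a nonzero slope.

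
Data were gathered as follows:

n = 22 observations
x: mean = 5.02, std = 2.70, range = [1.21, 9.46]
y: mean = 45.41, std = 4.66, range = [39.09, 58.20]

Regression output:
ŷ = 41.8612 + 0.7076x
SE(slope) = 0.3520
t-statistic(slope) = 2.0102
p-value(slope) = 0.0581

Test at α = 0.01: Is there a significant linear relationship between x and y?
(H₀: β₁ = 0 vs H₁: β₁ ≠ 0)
Fail to reject H₀: p-value = 0.0581 ≥ α = 0.01. The linear relationship is not significant at the 1% level.

Hypothesis test for the slope coefficient:

H₀: β₁ = 0 (no linear relationship)
H₁: β₁ ≠ 0 (linear relationship exists)

Test statistic: t = β̂₁ / SE(β̂₁) = 0.7076 / 0.3520 = 2.0102

The p-value (0.0581) is the probability, under H₀, of a t-statistic at least as extreme as |t| = 2.0102 (two-sided, df = n − 2 = 20).

Decision rule: reject H₀ if p-value < α.
p-value = 0.0581 ≥ α = 0.01 → fail to reject H₀.

There is not sufficient evidence at the 1% significance level to conclude that a linear relationship exists between x and y.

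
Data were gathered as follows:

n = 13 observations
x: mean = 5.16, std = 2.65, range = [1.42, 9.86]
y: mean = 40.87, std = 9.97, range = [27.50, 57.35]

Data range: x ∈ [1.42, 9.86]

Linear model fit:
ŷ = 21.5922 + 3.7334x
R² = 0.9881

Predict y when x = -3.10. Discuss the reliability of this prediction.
ŷ = 10.0187, but this is extrapolation (below the data range [1.42, 9.86]) and may be unreliable.

Prediction calculation:
ŷ = 21.5922 + 3.7334 × (-3.10)
ŷ = 10.0187

Reliability:
- Data range: x ∈ [1.42, 9.86]
- Prediction point: x = -3.10 is 4.52 units below the observed range → this is EXTRAPOLATION, not interpolation

Why that matters here:
- R² describes fit only over the sampled x values; it says nothing about behaviour beyond them
- Real relationships often flatten, saturate, or turn nonlinear at extremes

Report the number if required, but flag clearly that it is an extrapolation.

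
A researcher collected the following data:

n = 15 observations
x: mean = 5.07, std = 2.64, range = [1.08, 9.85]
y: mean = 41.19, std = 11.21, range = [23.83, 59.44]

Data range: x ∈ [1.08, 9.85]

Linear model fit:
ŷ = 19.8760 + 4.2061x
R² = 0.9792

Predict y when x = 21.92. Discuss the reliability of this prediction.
ŷ = 112.0737 (extrapolation — x = 21.92 lies outside [1.08, 9.85], so reliability is low).

Prediction calculation:
ŷ = 19.8760 + 4.2061 × 21.92
ŷ = 112.0737

Reliability:
- Data range: x ∈ [1.08, 9.85]
- Prediction point: x = 21.92 is 12.07 units above the observed range → this is EXTRAPOLATION, not interpolation

Why that matters here:
- The linear relationship may not hold outside the observed range
- The standard error of prediction grows with (x − x̄)², and x = 21.92 is far from x̄ = 5.07

Report the number if required, but flag clearly that it is an extrapolation.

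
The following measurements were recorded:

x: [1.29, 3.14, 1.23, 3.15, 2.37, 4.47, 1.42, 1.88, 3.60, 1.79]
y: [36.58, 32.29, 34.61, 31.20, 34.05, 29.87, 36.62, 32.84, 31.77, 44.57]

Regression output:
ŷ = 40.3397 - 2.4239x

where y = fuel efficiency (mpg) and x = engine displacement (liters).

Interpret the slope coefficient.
For each additional liter of engine displacement, predicted fuel efficiency decreases by approximately 2.4239 mpg.

The slope β₁ = -2.4239 gives the rate at which the fitted fuel efficiency changes with engine displacement.

Interpretation:
- Engine displacement up by 1 liter → predicted fuel efficiency decreases by 2.4239 mpg
- The effect is assumed constant over the observed range of x (linearity)

The intercept β₀ = 40.3397 is the predicted fuel efficiency when engine displacement = 0; since the smallest observed x is 1.23, this is an extrapolation and mainly anchors the line.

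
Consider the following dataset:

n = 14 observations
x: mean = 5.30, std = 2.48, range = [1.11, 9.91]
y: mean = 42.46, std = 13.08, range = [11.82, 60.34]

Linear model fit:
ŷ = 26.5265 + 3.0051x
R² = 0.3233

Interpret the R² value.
R² = 0.3233 means 32.33% of the variation in y is explained by the linear relationship with x. This indicates a moderate fit.

R² (coefficient of determination) measures the proportion of variance in y explained by the regression model.

Here R² = 0.3233:
- Explained: 32.33% of the variation in y
- Unexplained (residual): 100% − 32.33% = 67.67%
- Rule of thumb (below 0.3 weak; 0.3 to below 0.7 moderate; 0.7 and above strong) → moderate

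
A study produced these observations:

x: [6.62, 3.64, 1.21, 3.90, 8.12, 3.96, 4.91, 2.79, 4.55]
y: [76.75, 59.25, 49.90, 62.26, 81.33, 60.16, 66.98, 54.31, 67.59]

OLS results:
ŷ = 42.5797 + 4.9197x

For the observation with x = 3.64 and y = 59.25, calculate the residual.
Residual = -1.2374

The residual is the difference between the actual value and the predicted value:

Residual = y - ŷ

Step 1: Calculate predicted value
ŷ = 42.5797 + 4.9197 × 3.64
ŷ = 60.4874

Step 2: Calculate residual
Residual = 59.25 - 60.4874
Residual = -1.2374

Sign check: y < ŷ, so the point is below the line and the fit overestimates here.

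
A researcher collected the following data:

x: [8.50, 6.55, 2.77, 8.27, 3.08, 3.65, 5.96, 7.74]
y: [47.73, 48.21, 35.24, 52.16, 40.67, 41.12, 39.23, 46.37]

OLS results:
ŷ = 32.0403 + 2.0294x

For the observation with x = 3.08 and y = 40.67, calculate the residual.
Residual = 2.3791

The residual is the difference between the actual value and the predicted value:

Residual = y - ŷ

Step 1: Calculate predicted value
ŷ = 32.0403 + 2.0294 × 3.08
ŷ = 38.2909

Step 2: Calculate residual
Residual = 40.67 - 38.2909
Residual = 2.3791

Sign check: y > ŷ, so the point is above the line and the fit underestimates here.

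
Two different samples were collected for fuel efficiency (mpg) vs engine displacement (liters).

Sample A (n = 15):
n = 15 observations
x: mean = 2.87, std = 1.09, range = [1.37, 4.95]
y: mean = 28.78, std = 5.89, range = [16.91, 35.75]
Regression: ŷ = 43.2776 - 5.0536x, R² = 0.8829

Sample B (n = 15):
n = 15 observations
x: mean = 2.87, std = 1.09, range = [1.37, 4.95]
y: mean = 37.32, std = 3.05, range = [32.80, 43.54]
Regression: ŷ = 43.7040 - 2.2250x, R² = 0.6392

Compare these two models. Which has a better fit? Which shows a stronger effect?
Model A has the better fit (R² = 0.8829 vs 0.6392). Model A shows the stronger effect (|β₁| = 5.0536 vs 2.2250).

Model Comparison:

Goodness of fit (R²):
- Model A: R² = 0.8829 → 88.29% of variance in fuel efficiency explained
- Model B: R² = 0.6392 → 63.92% of variance in fuel efficiency explained
- 0.8829 > 0.6392 → Model A has the better fit

Which has the larger per-liter effect? (|β₁|)
- Model A: β₁ = -5.0536 → predicted fuel efficiency falls 5.0536 mpg per additional liter of engine displacement
- Model B: β₁ = -2.2250 → predicted fuel efficiency falls 2.2250 mpg per additional liter of engine displacement
- |-5.0536| > |-2.2250| → Model A shows the stronger marginal effect

Note: R² measures how tightly points cluster around the line; β₁ measures how steep the line is — they answer different questions.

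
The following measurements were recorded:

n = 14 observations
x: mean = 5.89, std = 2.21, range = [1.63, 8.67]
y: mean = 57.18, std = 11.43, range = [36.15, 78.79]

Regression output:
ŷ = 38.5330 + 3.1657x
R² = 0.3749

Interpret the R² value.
R² = 0.3749 means 37.49% of the variation in y is explained by the linear relationship with x. This indicates a moderate fit.

R² = 1 − SS_res/SS_tot compares the residual scatter to the total scatter of y about its mean.

Here R² = 0.3749:
- Explained: 37.49% of the variation in y
- Unexplained (residual): 100% − 37.49% = 62.51%
- Rule of thumb (below 0.3 weak; 0.3 to below 0.7 moderate; 0.7 and above strong) → moderate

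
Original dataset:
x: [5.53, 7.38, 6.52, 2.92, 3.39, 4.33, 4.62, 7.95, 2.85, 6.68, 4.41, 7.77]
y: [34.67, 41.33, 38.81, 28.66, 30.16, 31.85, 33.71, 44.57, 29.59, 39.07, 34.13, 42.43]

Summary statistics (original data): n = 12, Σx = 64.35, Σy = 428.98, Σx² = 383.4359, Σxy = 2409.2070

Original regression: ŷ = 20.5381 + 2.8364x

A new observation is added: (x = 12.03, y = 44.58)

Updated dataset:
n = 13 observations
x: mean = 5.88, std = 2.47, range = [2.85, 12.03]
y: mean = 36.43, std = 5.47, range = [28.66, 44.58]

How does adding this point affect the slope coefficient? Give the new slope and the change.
Adding the point moves β₁ from 2.8364 to 2.0550, i.e. it decreases by 0.7814 (-27.5%).

The new point has HIGH LEVERAGE: x = 12.03 is far from the original mean x̄ = 64.35/12 ≈ 5.36 (original range [2.85, 7.95]).

Step 1: Update the sums with the new point (n goes from 12 to 13)
Σx  = 64.35 + 12.03 = 76.38
Σy  = 428.98 + 44.58 = 473.56
Σx² = 383.4359 + 12.03² = 383.4359 + 144.7209 = 528.1568
Σxy = 2409.2070 + 12.03×44.58 = 2409.2070 + 536.2974 = 2945.5044

Step 2: Recompute the slope with b₁ = (nΣxy − ΣxΣy) / (nΣx² − (Σx)²)
Numerator   = 13×2945.5044 − 76.38×473.56 = 38291.5572 − 36170.5128 = 2121.0444
Denominator = 13×528.1568 − 76.38² = 6866.0384 − 5833.9044 = 1032.1340
b₁(new) = 2121.0444 / 1032.1340 = 2.0550

(Same formula on the original sums: (12×2409.2070 − 64.35×428.98) / (12×383.4359 − 64.35²) = 1305.6210 / 460.3083 = 2.8364, matching the given fit.)

Step 3: Change in slope
Δβ₁ = 2.0550 − 2.8364 = -0.7814
Relative change = -0.7814 / 2.8364 × 100% = -27.5%
→ the slope decreases when the point is added.

Because the point sits below the extension of the original line at a high-leverage x, it tilts the fit down.
In practice: check such a point for data-entry or measurement error; investigate whether it comes from the same population as the rest of the sample.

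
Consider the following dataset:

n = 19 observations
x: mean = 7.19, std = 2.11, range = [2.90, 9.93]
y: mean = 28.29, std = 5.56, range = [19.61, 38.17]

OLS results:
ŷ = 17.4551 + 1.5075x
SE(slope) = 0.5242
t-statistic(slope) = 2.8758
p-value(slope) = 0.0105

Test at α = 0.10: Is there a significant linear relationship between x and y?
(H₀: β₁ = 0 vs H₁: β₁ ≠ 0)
Reject H₀: p-value = 0.0105 < α = 0.10. The linear relationship is significant at the 10% level.

Hypothesis test for the slope coefficient:

H₀: β₁ = 0 (no linear relationship)
H₁: β₁ ≠ 0 (linear relationship exists)

Test statistic: t = β̂₁ / SE(β̂₁) = 1.5075 / 0.5242 = 2.8758

p = 0.0105: how often a slope estimate this far from 0 (in SE units) would arise by chance if β₁ were truly 0.

Decision rule: reject H₀ if p-value < α.
p-value = 0.0105 < α = 0.10 → reject H₀.

There is sufficient evidence at the 10% significance level to conclude that a linear relationship exists between x and y.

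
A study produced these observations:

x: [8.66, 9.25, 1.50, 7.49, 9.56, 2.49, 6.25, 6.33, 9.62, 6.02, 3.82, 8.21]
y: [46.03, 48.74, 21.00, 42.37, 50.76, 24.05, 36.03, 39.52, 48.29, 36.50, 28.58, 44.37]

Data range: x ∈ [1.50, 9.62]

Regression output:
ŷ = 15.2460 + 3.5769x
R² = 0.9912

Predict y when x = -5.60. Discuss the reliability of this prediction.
The equation gives ŷ = -4.7846; however x = -5.60 is 7.10 units below the observed range, so this extrapolated value should not be trusted.

Prediction calculation:
ŷ = 15.2460 + 3.5769 × (-5.60)
ŷ = -4.7846

Reliability:
- Data range: x ∈ [1.50, 9.62]
- Prediction point: x = -5.60 is 7.10 units below the observed range → this is EXTRAPOLATION, not interpolation

Why that matters here:
- The linear relationship may not hold outside the observed range
- R² describes fit only over the sampled x values; it says nothing about behaviour beyond them

A defensible statement: 'if the linear trend continued to x = -5.60, y would be about -4.7846' — the premise is untested.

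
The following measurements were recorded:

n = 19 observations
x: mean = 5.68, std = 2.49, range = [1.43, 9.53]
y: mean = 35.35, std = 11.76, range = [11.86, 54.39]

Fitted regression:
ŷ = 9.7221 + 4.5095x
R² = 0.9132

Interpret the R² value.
The model explains 91.32% of the variance in y (R² = 0.9132), leaving 8.68% unexplained; the fit is strong.

The coefficient of determination R² is the fraction of the total variation in y that the fitted line accounts for.

Here R² = 0.9132:
- Explained: 91.32% of the variation in y
- Unexplained (residual): 100% − 91.32% = 8.68%
- Rule of thumb (below 0.3 weak; 0.3 to below 0.7 moderate; 0.7 and above strong) → strong

Calculation: R² = 1 − (SS_res / SS_tot), where SS_res is the sum of squared residuals and SS_tot the total sum of squares.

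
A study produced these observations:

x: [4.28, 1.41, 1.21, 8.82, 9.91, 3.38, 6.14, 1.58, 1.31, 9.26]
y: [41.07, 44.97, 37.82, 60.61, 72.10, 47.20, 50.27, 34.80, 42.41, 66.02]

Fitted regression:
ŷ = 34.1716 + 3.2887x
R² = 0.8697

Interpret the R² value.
The model explains 86.97% of the variance in y (R² = 0.8697), leaving 13.03% unexplained; the fit is strong.

R² (coefficient of determination) measures the proportion of variance in y explained by the regression model.

Here R² = 0.8697:
- Explained: 86.97% of the variation in y
- Unexplained (residual): 100% − 86.97% = 13.03%
- Rule of thumb (below 0.3 weak; 0.3 to below 0.7 moderate; 0.7 and above strong) → strong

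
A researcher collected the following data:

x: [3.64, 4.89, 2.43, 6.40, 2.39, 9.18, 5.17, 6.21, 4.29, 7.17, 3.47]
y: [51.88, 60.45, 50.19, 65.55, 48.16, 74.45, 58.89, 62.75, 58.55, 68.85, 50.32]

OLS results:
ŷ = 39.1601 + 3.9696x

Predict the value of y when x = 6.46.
ŷ = 64.8037

To predict y for x = 6.46, substitute into the regression equation:

ŷ = 39.1601 + 3.9696 × 6.46
ŷ = 39.1601 + 25.6436
ŷ = 64.8037

This is the fitted mean response at that x — an individual observation would come with a wider prediction interval.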